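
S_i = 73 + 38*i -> [73, 111, 149, 187, 225]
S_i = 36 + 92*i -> [36, 128, 220, 312, 404]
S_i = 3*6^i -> [3, 18, 108, 648, 3888]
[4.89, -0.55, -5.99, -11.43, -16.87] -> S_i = 4.89 + -5.44*i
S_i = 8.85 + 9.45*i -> [8.85, 18.3, 27.75, 37.2, 46.65]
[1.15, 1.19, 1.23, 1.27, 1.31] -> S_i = 1.15 + 0.04*i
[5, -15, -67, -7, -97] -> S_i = Random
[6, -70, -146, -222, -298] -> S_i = 6 + -76*i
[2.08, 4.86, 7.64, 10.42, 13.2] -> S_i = 2.08 + 2.78*i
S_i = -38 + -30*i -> [-38, -68, -98, -128, -158]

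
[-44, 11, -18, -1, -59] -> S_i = Random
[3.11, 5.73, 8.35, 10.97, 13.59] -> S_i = 3.11 + 2.62*i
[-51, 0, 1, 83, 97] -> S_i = Random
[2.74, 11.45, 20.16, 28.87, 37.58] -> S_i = 2.74 + 8.71*i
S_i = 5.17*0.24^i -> [5.17, 1.24, 0.3, 0.07, 0.02]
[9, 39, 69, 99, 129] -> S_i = 9 + 30*i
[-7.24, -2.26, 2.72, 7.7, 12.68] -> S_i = -7.24 + 4.98*i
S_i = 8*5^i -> [8, 40, 200, 1000, 5000]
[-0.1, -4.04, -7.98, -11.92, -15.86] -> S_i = -0.10 + -3.94*i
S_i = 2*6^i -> [2, 12, 72, 432, 2592]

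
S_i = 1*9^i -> [1, 9, 81, 729, 6561]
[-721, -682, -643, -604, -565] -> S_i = -721 + 39*i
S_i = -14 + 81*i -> [-14, 67, 148, 229, 310]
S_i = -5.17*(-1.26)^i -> [-5.17, 6.51, -8.21, 10.34, -13.03]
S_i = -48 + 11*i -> [-48, -37, -26, -15, -4]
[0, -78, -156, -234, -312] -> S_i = 0 + -78*i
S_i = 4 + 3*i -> [4, 7, 10, 13, 16]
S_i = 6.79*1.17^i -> [6.79, 7.94, 9.29, 10.87, 12.72]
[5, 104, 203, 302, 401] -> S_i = 5 + 99*i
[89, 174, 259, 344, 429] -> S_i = 89 + 85*i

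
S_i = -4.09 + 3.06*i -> [-4.09, -1.03, 2.03, 5.09, 8.15]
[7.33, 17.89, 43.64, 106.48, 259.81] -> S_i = 7.33*2.44^i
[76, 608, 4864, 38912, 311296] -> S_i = 76*8^i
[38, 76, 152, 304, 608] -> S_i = 38*2^i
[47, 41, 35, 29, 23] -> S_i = 47 + -6*i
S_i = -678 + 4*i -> [-678, -674, -670, -666, -662]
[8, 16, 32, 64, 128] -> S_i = 8*2^i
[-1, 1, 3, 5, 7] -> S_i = -1 + 2*i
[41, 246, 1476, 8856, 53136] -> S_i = 41*6^i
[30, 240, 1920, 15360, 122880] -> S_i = 30*8^i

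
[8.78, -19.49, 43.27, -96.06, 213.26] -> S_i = 8.78*(-2.22)^i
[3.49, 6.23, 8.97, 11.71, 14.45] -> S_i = 3.49 + 2.74*i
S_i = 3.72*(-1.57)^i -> [3.72, -5.84, 9.17, -14.4, 22.6]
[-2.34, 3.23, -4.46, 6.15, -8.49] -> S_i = -2.34*(-1.38)^i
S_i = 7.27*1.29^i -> [7.27, 9.38, 12.1, 15.61, 20.13]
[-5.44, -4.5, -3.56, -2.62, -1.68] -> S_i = -5.44 + 0.94*i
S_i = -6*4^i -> [-6, -24, -96, -384, -1536]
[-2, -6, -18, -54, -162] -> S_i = -2*3^i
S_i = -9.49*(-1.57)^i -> [-9.49, 14.9, -23.39, 36.73, -57.66]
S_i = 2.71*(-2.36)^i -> [2.71, -6.4, 15.09, -35.62, 84.07]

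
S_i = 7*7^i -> [7, 49, 343, 2401, 16807]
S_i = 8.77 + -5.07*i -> [8.77, 3.7, -1.37, -6.44, -11.51]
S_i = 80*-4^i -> [80, -320, 1280, -5120, 20480]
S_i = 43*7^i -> [43, 301, 2107, 14749, 103243]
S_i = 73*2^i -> [73, 146, 292, 584, 1168]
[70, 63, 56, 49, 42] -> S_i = 70 + -7*i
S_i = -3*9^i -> [-3, -27, -243, -2187, -19683]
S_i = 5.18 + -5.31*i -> [5.18, -0.13, -5.44, -10.75, -16.06]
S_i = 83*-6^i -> [83, -498, 2988, -17928, 107568]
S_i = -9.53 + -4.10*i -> [-9.53, -13.63, -17.73, -21.83, -25.93]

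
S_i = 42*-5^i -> [42, -210, 1050, -5250, 26250]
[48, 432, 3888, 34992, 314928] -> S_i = 48*9^i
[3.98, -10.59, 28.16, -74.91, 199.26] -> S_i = 3.98*(-2.66)^i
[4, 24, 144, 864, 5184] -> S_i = 4*6^i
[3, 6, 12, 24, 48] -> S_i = 3*2^i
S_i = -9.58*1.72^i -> [-9.58, -16.48, -28.34, -48.75, -83.85]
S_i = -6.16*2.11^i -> [-6.16, -13.0, -27.42, -57.87, -122.1]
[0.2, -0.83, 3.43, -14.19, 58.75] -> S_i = 0.20*(-4.14)^i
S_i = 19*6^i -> [19, 114, 684, 4104, 24624]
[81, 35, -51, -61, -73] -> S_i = Random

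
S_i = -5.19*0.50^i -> [-5.19, -2.6, -1.3, -0.65, -0.32]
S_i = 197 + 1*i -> [197, 198, 199, 200, 201]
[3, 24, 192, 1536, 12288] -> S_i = 3*8^i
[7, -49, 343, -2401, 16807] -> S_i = 7*-7^i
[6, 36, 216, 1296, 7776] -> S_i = 6*6^i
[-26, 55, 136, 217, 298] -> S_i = -26 + 81*i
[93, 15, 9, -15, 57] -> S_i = Random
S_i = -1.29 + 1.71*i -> [-1.29, 0.42, 2.13, 3.84, 5.55]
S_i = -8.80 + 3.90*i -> [-8.8, -4.9, -1.0, 2.9, 6.8]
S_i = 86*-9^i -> [86, -774, 6966, -62694, 564246]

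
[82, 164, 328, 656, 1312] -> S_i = 82*2^i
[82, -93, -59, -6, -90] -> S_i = Random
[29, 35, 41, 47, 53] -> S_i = 29 + 6*i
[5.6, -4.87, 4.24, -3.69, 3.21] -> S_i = 5.60*(-0.87)^i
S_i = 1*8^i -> [1, 8, 64, 512, 4096]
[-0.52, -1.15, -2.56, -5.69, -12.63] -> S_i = -0.52*2.22^i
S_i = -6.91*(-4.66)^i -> [-6.91, 32.2, -150.05, 699.26, -3258.53]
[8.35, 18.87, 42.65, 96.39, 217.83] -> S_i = 8.35*2.26^i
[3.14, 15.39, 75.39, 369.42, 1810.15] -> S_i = 3.14*4.90^i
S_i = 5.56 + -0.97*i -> [5.56, 4.59, 3.62, 2.65, 1.68]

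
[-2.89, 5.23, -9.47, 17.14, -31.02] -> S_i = -2.89*(-1.81)^i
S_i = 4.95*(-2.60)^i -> [4.95, -12.87, 33.46, -87.0, 226.2]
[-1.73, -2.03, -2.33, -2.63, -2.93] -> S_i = -1.73 + -0.30*i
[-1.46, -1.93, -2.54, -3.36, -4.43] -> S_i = -1.46*1.32^i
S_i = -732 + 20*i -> [-732, -712, -692, -672, -652]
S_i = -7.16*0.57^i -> [-7.16, -4.08, -2.33, -1.33, -0.76]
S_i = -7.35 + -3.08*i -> [-7.35, -10.43, -13.51, -16.59, -19.67]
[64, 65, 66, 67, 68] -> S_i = 64 + 1*i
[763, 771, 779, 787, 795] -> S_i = 763 + 8*i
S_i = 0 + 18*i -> [0, 18, 36, 54, 72]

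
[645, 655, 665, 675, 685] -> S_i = 645 + 10*i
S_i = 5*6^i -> [5, 30, 180, 1080, 6480]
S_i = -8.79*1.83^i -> [-8.79, -16.09, -29.44, -53.87, -98.58]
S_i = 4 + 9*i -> [4, 13, 22, 31, 40]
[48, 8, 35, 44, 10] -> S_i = Random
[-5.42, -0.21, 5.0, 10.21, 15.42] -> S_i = -5.42 + 5.21*i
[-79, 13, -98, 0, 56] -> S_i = Random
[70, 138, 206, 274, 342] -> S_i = 70 + 68*i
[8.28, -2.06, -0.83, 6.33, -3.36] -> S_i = Random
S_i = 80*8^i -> [80, 640, 5120, 40960, 327680]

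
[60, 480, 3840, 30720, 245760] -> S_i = 60*8^i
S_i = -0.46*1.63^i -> [-0.46, -0.75, -1.22, -1.99, -3.25]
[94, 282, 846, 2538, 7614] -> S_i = 94*3^i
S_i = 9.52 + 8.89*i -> [9.52, 18.41, 27.3, 36.19, 45.08]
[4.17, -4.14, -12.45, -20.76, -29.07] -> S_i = 4.17 + -8.31*i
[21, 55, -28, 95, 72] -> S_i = Random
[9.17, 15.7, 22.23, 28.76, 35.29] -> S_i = 9.17 + 6.53*i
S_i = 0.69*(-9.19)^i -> [0.69, -6.34, 58.27, -535.54, 4921.65]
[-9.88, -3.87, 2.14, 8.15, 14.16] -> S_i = -9.88 + 6.01*i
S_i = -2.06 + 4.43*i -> [-2.06, 2.37, 6.8, 11.23, 15.66]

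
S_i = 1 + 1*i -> [1, 2, 3, 4, 5]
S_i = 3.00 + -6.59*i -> [3.0, -3.59, -10.18, -16.77, -23.36]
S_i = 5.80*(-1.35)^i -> [5.8, -7.83, 10.57, -14.27, 19.26]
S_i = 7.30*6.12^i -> [7.3, 44.68, 273.42, 1673.31, 10240.67]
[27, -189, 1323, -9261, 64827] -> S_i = 27*-7^i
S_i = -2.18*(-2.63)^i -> [-2.18, 5.73, -15.08, 39.66, -104.3]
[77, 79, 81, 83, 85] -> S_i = 77 + 2*i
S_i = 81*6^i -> [81, 486, 2916, 17496, 104976]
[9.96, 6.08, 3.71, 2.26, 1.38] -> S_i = 9.96*0.61^i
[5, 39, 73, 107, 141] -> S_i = 5 + 34*i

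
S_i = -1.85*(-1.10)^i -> [-1.85, 2.04, -2.24, 2.46, -2.71]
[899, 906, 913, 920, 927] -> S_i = 899 + 7*i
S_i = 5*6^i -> [5, 30, 180, 1080, 6480]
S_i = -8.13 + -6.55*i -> [-8.13, -14.68, -21.23, -27.78, -34.33]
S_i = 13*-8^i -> [13, -104, 832, -6656, 53248]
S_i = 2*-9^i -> [2, -18, 162, -1458, 13122]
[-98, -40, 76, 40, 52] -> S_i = Random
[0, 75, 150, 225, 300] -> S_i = 0 + 75*i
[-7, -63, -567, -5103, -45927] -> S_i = -7*9^i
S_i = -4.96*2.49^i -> [-4.96, -12.35, -30.75, -76.57, -190.67]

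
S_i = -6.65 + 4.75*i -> [-6.65, -1.9, 2.85, 7.6, 12.35]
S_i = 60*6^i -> [60, 360, 2160, 12960, 77760]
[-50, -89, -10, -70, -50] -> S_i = Random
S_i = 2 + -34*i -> [2, -32, -66, -100, -134]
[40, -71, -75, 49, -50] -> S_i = Random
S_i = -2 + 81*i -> [-2, 79, 160, 241, 322]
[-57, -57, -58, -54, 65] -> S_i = Random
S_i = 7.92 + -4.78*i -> [7.92, 3.14, -1.64, -6.42, -11.2]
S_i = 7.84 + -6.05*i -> [7.84, 1.79, -4.26, -10.31, -16.36]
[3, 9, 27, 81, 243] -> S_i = 3*3^i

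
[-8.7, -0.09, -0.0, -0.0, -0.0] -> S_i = -8.70*0.01^i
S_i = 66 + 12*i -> [66, 78, 90, 102, 114]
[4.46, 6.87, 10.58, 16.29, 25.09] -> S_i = 4.46*1.54^i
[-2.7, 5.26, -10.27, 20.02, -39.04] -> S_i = -2.70*(-1.95)^i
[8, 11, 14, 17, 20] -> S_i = 8 + 3*i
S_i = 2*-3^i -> [2, -6, 18, -54, 162]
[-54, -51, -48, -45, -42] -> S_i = -54 + 3*i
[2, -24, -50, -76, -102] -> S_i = 2 + -26*i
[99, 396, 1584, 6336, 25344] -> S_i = 99*4^i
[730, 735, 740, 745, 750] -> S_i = 730 + 5*i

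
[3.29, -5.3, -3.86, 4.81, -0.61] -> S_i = Random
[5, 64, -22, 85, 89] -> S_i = Random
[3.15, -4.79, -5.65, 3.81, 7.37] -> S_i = Random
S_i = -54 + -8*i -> [-54, -62, -70, -78, -86]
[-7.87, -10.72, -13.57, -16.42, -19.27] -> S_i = -7.87 + -2.85*i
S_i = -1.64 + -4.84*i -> [-1.64, -6.48, -11.32, -16.16, -21.0]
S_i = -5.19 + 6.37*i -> [-5.19, 1.18, 7.55, 13.92, 20.29]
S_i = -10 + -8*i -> [-10, -18, -26, -34, -42]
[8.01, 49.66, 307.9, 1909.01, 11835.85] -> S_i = 8.01*6.20^i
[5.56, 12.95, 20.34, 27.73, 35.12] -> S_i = 5.56 + 7.39*i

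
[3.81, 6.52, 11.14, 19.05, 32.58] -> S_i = 3.81*1.71^i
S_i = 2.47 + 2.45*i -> [2.47, 4.92, 7.37, 9.82, 12.27]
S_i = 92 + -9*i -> [92, 83, 74, 65, 56]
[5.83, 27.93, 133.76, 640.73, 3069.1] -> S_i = 5.83*4.79^i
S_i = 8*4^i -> [8, 32, 128, 512, 2048]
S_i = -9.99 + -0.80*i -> [-9.99, -10.79, -11.59, -12.39, -13.19]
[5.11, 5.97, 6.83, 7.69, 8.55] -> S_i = 5.11 + 0.86*i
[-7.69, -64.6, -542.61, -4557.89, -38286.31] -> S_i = -7.69*8.40^i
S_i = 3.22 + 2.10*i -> [3.22, 5.32, 7.42, 9.52, 11.62]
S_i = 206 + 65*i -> [206, 271, 336, 401, 466]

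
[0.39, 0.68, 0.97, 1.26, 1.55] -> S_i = 0.39 + 0.29*i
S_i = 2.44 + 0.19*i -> [2.44, 2.63, 2.82, 3.01, 3.2]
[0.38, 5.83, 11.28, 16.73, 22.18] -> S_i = 0.38 + 5.45*i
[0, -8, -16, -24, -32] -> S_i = 0 + -8*i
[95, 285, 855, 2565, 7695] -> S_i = 95*3^i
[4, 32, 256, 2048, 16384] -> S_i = 4*8^i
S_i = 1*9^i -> [1, 9, 81, 729, 6561]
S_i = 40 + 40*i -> [40, 80, 120, 160, 200]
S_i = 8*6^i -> [8, 48, 288, 1728, 10368]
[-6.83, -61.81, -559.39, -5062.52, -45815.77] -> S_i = -6.83*9.05^i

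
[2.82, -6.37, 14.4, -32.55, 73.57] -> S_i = 2.82*(-2.26)^i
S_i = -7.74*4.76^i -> [-7.74, -36.84, -175.37, -834.76, -3973.46]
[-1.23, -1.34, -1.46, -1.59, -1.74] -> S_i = -1.23*1.09^i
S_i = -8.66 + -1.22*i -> [-8.66, -9.88, -11.1, -12.32, -13.54]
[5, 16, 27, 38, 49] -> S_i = 5 + 11*i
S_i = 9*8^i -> [9, 72, 576, 4608, 36864]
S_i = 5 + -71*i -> [5, -66, -137, -208, -279]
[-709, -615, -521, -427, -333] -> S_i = -709 + 94*i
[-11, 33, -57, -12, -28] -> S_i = Random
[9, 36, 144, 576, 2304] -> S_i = 9*4^i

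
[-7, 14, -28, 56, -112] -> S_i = -7*-2^i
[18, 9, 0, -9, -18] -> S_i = 18 + -9*i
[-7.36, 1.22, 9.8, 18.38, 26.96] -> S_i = -7.36 + 8.58*i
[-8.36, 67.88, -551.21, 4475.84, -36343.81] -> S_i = -8.36*(-8.12)^i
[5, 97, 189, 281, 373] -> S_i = 5 + 92*i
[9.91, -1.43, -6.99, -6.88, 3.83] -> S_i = Random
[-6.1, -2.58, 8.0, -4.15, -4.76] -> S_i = Random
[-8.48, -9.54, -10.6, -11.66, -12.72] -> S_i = -8.48 + -1.06*i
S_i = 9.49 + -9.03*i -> [9.49, 0.46, -8.57, -17.6, -26.63]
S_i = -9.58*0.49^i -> [-9.58, -4.69, -2.3, -1.13, -0.55]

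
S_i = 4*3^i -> [4, 12, 36, 108, 324]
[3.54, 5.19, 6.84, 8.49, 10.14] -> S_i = 3.54 + 1.65*i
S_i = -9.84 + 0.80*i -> [-9.84, -9.04, -8.24, -7.44, -6.64]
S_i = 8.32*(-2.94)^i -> [8.32, -24.46, 71.91, -211.43, 621.6]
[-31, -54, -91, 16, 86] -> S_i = Random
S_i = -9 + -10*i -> [-9, -19, -29, -39, -49]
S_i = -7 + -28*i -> [-7, -35, -63, -91, -119]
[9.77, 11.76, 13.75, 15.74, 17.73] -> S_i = 9.77 + 1.99*i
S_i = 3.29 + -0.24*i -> [3.29, 3.05, 2.81, 2.57, 2.33]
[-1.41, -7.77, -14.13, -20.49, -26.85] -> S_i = -1.41 + -6.36*i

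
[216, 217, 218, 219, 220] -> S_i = 216 + 1*i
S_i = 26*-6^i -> [26, -156, 936, -5616, 33696]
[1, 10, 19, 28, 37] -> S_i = 1 + 9*i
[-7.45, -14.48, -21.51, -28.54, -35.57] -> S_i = -7.45 + -7.03*i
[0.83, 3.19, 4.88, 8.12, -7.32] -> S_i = Random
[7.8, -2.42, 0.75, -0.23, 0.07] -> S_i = 7.80*(-0.31)^i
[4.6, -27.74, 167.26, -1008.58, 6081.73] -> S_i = 4.60*(-6.03)^i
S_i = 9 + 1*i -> [9, 10, 11, 12, 13]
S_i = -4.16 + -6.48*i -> [-4.16, -10.64, -17.12, -23.6, -30.08]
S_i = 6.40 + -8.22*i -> [6.4, -1.82, -10.04, -18.26, -26.48]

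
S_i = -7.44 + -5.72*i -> [-7.44, -13.16, -18.88, -24.6, -30.32]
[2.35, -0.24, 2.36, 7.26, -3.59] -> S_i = Random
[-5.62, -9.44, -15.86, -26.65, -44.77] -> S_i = -5.62*1.68^i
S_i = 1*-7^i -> [1, -7, 49, -343, 2401]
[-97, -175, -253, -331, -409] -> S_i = -97 + -78*i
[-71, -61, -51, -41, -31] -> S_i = -71 + 10*i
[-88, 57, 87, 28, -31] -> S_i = Random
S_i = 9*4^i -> [9, 36, 144, 576, 2304]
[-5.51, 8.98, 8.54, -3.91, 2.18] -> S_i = Random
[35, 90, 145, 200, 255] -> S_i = 35 + 55*i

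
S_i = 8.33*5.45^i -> [8.33, 45.4, 247.42, 1348.45, 7349.05]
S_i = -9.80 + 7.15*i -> [-9.8, -2.65, 4.5, 11.65, 18.8]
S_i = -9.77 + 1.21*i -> [-9.77, -8.56, -7.35, -6.14, -4.93]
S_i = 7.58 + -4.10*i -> [7.58, 3.48, -0.62, -4.72, -8.82]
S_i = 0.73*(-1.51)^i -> [0.73, -1.1, 1.66, -2.51, 3.8]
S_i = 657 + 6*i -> [657, 663, 669, 675, 681]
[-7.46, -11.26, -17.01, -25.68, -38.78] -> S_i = -7.46*1.51^i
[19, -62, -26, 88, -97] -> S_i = Random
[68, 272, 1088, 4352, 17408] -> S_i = 68*4^i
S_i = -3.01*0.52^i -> [-3.01, -1.57, -0.81, -0.42, -0.22]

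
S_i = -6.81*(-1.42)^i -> [-6.81, 9.67, -13.73, 19.5, -27.69]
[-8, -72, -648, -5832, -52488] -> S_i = -8*9^i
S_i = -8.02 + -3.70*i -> [-8.02, -11.72, -15.42, -19.12, -22.82]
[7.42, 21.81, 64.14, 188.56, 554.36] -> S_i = 7.42*2.94^i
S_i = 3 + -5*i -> [3, -2, -7, -12, -17]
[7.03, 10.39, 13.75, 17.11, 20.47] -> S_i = 7.03 + 3.36*i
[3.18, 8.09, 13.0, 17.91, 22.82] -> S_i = 3.18 + 4.91*i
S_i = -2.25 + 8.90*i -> [-2.25, 6.65, 15.55, 24.45, 33.35]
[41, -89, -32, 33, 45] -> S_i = Random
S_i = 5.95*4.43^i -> [5.95, 26.36, 116.77, 517.28, 2291.56]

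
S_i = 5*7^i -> [5, 35, 245, 1715, 12005]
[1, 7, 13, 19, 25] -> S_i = 1 + 6*i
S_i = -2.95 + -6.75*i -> [-2.95, -9.7, -16.45, -23.2, -29.95]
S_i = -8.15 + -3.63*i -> [-8.15, -11.78, -15.41, -19.04, -22.67]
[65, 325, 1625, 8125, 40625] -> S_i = 65*5^i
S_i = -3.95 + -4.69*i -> [-3.95, -8.64, -13.33, -18.02, -22.71]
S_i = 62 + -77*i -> [62, -15, -92, -169, -246]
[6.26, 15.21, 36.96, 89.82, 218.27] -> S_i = 6.26*2.43^i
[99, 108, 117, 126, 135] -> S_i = 99 + 9*i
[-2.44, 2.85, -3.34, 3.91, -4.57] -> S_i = -2.44*(-1.17)^i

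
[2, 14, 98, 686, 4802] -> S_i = 2*7^i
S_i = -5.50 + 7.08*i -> [-5.5, 1.58, 8.66, 15.74, 22.82]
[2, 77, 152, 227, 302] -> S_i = 2 + 75*i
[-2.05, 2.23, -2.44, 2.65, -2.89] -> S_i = -2.05*(-1.09)^i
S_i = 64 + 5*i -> [64, 69, 74, 79, 84]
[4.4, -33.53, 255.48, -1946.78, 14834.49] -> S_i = 4.40*(-7.62)^i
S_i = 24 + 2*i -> [24, 26, 28, 30, 32]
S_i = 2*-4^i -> [2, -8, 32, -128, 512]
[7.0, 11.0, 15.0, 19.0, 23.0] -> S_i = 7.00 + 4.00*i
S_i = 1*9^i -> [1, 9, 81, 729, 6561]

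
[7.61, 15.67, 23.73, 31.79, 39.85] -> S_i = 7.61 + 8.06*i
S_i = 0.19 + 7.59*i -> [0.19, 7.78, 15.37, 22.96, 30.55]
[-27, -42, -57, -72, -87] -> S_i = -27 + -15*i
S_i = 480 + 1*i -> [480, 481, 482, 483, 484]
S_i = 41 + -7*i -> [41, 34, 27, 20, 13]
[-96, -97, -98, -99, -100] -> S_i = -96 + -1*i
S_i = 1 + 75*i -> [1, 76, 151, 226, 301]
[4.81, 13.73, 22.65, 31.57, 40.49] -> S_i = 4.81 + 8.92*i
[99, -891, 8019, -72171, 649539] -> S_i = 99*-9^i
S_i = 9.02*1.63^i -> [9.02, 14.7, 23.97, 39.06, 63.67]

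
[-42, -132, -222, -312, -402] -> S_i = -42 + -90*i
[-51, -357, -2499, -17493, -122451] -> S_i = -51*7^i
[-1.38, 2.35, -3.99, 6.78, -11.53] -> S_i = -1.38*(-1.70)^i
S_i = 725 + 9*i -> [725, 734, 743, 752, 761]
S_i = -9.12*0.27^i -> [-9.12, -2.46, -0.66, -0.18, -0.05]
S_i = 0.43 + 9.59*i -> [0.43, 10.02, 19.61, 29.2, 38.79]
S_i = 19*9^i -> [19, 171, 1539, 13851, 124659]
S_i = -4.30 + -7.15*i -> [-4.3, -11.45, -18.6, -25.75, -32.9]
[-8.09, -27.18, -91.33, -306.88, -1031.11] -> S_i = -8.09*3.36^i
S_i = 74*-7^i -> [74, -518, 3626, -25382, 177674]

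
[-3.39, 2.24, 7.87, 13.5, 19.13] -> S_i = -3.39 + 5.63*i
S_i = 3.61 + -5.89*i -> [3.61, -2.28, -8.17, -14.06, -19.95]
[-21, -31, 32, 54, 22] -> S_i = Random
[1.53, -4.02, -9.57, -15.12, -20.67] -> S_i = 1.53 + -5.55*i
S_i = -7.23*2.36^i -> [-7.23, -17.06, -40.27, -95.03, -224.28]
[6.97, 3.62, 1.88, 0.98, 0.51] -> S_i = 6.97*0.52^i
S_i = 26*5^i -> [26, 130, 650, 3250, 16250]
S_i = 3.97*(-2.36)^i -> [3.97, -9.37, 22.11, -52.18, 123.15]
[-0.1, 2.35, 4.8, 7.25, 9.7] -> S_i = -0.10 + 2.45*i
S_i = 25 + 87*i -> [25, 112, 199, 286, 373]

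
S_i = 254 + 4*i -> [254, 258, 262, 266, 270]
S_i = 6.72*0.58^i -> [6.72, 3.9, 2.26, 1.31, 0.76]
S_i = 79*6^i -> [79, 474, 2844, 17064, 102384]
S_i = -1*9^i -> [-1, -9, -81, -729, -6561]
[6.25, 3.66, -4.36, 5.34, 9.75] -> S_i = Random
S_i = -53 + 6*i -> [-53, -47, -41, -35, -29]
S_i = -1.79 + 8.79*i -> [-1.79, 7.0, 15.79, 24.58, 33.37]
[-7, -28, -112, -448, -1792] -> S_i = -7*4^i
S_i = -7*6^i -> [-7, -42, -252, -1512, -9072]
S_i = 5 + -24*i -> [5, -19, -43, -67, -91]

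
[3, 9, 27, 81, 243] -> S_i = 3*3^i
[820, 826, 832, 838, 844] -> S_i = 820 + 6*i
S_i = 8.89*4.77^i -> [8.89, 42.41, 202.27, 964.84, 4602.3]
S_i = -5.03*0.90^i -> [-5.03, -4.53, -4.07, -3.67, -3.3]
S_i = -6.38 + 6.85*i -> [-6.38, 0.47, 7.32, 14.17, 21.02]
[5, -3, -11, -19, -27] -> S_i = 5 + -8*i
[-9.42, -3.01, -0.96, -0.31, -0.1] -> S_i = -9.42*0.32^i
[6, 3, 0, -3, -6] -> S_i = 6 + -3*i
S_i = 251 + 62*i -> [251, 313, 375, 437, 499]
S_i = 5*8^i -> [5, 40, 320, 2560, 20480]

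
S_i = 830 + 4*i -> [830, 834, 838, 842, 846]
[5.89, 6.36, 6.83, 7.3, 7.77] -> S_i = 5.89 + 0.47*i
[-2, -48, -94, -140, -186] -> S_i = -2 + -46*i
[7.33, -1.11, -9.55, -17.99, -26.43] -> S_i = 7.33 + -8.44*i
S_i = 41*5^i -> [41, 205, 1025, 5125, 25625]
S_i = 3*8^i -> [3, 24, 192, 1536, 12288]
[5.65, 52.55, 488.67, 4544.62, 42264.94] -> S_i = 5.65*9.30^i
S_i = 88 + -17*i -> [88, 71, 54, 37, 20]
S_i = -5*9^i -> [-5, -45, -405, -3645, -32805]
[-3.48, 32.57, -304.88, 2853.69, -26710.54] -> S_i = -3.48*(-9.36)^i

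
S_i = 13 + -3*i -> [13, 10, 7, 4, 1]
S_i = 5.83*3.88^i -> [5.83, 22.62, 87.77, 340.54, 1321.28]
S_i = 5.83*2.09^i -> [5.83, 12.18, 25.47, 53.22, 111.24]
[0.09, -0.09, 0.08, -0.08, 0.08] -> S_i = 0.09*(-0.96)^i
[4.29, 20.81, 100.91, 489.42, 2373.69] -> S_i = 4.29*4.85^i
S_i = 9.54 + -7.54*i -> [9.54, 2.0, -5.54, -13.08, -20.62]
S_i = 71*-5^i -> [71, -355, 1775, -8875, 44375]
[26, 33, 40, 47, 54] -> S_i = 26 + 7*i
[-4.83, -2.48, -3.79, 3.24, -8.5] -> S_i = Random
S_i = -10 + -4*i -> [-10, -14, -18, -22, -26]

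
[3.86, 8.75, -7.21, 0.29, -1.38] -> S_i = Random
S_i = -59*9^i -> [-59, -531, -4779, -43011, -387099]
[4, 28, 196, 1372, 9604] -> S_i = 4*7^i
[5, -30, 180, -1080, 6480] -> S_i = 5*-6^i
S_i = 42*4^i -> [42, 168, 672, 2688, 10752]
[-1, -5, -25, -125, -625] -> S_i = -1*5^i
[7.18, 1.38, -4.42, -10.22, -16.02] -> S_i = 7.18 + -5.80*i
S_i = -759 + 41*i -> [-759, -718, -677, -636, -595]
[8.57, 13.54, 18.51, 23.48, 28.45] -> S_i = 8.57 + 4.97*i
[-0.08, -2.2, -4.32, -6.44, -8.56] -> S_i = -0.08 + -2.12*i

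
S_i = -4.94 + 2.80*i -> [-4.94, -2.14, 0.66, 3.46, 6.26]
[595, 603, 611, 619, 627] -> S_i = 595 + 8*i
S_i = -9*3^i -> [-9, -27, -81, -243, -729]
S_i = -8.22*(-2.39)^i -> [-8.22, 19.65, -46.95, 112.22, -268.2]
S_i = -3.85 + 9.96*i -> [-3.85, 6.11, 16.07, 26.03, 35.99]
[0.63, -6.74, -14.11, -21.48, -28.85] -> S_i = 0.63 + -7.37*i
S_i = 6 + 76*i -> [6, 82, 158, 234, 310]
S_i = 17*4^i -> [17, 68, 272, 1088, 4352]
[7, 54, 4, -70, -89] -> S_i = Random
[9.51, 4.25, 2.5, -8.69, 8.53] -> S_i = Random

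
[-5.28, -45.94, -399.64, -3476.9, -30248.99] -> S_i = -5.28*8.70^i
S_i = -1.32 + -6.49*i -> [-1.32, -7.81, -14.3, -20.79, -27.28]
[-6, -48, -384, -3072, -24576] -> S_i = -6*8^i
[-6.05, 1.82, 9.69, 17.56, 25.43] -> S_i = -6.05 + 7.87*i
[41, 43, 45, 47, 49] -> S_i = 41 + 2*i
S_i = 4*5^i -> [4, 20, 100, 500, 2500]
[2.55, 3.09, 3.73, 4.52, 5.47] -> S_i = 2.55*1.21^i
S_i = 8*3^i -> [8, 24, 72, 216, 648]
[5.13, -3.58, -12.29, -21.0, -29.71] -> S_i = 5.13 + -8.71*i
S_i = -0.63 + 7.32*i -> [-0.63, 6.69, 14.01, 21.33, 28.65]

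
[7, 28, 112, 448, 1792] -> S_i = 7*4^i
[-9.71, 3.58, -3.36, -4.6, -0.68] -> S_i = Random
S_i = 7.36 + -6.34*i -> [7.36, 1.02, -5.32, -11.66, -18.0]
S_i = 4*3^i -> [4, 12, 36, 108, 324]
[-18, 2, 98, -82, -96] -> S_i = Random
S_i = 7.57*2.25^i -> [7.57, 17.03, 38.32, 86.23, 194.01]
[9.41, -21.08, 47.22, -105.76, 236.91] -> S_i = 9.41*(-2.24)^i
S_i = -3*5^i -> [-3, -15, -75, -375, -1875]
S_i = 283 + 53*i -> [283, 336, 389, 442, 495]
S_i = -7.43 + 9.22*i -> [-7.43, 1.79, 11.01, 20.23, 29.45]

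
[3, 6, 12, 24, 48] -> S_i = 3*2^i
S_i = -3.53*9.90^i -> [-3.53, -34.95, -345.98, -3425.16, -33909.04]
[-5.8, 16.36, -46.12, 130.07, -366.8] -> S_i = -5.80*(-2.82)^i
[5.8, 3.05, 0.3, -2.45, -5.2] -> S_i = 5.80 + -2.75*i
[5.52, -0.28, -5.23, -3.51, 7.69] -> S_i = Random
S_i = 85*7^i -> [85, 595, 4165, 29155, 204085]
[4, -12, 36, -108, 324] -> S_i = 4*-3^i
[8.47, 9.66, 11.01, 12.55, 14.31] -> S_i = 8.47*1.14^i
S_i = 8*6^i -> [8, 48, 288, 1728, 10368]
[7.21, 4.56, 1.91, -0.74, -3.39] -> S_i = 7.21 + -2.65*i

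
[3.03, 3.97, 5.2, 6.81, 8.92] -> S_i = 3.03*1.31^i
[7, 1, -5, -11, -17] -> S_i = 7 + -6*i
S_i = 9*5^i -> [9, 45, 225, 1125, 5625]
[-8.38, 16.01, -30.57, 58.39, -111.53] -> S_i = -8.38*(-1.91)^i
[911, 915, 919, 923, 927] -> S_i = 911 + 4*i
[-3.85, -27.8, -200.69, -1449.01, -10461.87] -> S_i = -3.85*7.22^i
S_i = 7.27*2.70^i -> [7.27, 19.63, 53.0, 143.1, 386.36]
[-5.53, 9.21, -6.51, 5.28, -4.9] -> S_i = Random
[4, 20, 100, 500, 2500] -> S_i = 4*5^i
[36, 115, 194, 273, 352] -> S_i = 36 + 79*i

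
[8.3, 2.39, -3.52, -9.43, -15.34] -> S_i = 8.30 + -5.91*i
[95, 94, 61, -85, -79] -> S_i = Random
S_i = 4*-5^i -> [4, -20, 100, -500, 2500]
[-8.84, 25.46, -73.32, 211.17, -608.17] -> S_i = -8.84*(-2.88)^i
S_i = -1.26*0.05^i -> [-1.26, -0.06, -0.0, -0.0, -0.0]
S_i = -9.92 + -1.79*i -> [-9.92, -11.71, -13.5, -15.29, -17.08]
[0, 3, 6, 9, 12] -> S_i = 0 + 3*i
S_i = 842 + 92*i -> [842, 934, 1026, 1118, 1210]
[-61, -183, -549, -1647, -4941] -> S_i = -61*3^i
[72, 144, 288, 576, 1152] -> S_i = 72*2^i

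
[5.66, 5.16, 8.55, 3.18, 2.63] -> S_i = Random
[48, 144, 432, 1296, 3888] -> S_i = 48*3^i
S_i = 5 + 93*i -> [5, 98, 191, 284, 377]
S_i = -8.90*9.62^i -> [-8.9, -85.62, -823.65, -7923.47, -76223.75]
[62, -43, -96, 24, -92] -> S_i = Random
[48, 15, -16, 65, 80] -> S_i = Random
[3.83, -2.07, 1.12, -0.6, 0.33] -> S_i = 3.83*(-0.54)^i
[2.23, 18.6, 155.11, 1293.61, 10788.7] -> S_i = 2.23*8.34^i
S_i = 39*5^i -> [39, 195, 975, 4875, 24375]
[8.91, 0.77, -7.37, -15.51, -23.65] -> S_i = 8.91 + -8.14*i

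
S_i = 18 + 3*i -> [18, 21, 24, 27, 30]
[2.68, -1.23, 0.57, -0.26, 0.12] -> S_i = 2.68*(-0.46)^i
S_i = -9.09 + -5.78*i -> [-9.09, -14.87, -20.65, -26.43, -32.21]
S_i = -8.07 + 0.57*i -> [-8.07, -7.5, -6.93, -6.36, -5.79]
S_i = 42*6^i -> [42, 252, 1512, 9072, 54432]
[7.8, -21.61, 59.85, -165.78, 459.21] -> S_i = 7.80*(-2.77)^i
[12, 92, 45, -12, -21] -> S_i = Random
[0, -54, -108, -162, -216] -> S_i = 0 + -54*i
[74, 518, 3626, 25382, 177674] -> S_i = 74*7^i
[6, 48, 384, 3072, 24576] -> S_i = 6*8^i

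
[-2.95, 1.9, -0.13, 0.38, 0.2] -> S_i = Random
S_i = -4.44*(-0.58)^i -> [-4.44, 2.58, -1.49, 0.87, -0.5]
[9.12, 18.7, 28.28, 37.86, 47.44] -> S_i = 9.12 + 9.58*i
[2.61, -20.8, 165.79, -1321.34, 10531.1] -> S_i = 2.61*(-7.97)^i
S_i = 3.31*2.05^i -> [3.31, 6.79, 13.91, 28.52, 58.46]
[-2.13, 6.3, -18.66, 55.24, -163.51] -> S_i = -2.13*(-2.96)^i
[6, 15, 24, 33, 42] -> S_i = 6 + 9*i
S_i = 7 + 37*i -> [7, 44, 81, 118, 155]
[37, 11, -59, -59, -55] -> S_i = Random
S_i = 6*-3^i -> [6, -18, 54, -162, 486]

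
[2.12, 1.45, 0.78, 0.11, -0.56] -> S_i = 2.12 + -0.67*i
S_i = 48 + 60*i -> [48, 108, 168, 228, 288]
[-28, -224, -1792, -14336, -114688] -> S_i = -28*8^i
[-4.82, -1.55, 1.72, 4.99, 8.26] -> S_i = -4.82 + 3.27*i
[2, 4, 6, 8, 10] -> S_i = 2 + 2*i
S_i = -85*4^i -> [-85, -340, -1360, -5440, -21760]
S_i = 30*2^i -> [30, 60, 120, 240, 480]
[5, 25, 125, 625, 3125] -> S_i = 5*5^i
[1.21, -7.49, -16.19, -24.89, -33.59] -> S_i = 1.21 + -8.70*i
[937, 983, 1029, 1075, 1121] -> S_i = 937 + 46*i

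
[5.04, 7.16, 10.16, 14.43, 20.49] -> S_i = 5.04*1.42^i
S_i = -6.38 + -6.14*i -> [-6.38, -12.52, -18.66, -24.8, -30.94]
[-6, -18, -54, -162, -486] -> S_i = -6*3^i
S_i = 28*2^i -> [28, 56, 112, 224, 448]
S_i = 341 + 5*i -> [341, 346, 351, 356, 361]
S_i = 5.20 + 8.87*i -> [5.2, 14.07, 22.94, 31.81, 40.68]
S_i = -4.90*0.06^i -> [-4.9, -0.29, -0.02, -0.0, -0.0]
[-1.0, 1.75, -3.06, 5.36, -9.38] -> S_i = -1.00*(-1.75)^i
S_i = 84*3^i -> [84, 252, 756, 2268, 6804]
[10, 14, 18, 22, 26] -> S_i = 10 + 4*i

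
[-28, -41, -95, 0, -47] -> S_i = Random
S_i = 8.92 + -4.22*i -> [8.92, 4.7, 0.48, -3.74, -7.96]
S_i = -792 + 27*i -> [-792, -765, -738, -711, -684]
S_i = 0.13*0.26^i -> [0.13, 0.03, 0.01, 0.0, 0.0]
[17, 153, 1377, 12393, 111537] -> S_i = 17*9^i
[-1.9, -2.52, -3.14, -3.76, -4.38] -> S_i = -1.90 + -0.62*i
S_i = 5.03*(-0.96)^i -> [5.03, -4.83, 4.64, -4.45, 4.27]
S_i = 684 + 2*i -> [684, 686, 688, 690, 692]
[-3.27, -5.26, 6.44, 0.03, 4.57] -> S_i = Random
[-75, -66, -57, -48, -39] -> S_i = -75 + 9*i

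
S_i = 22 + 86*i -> [22, 108, 194, 280, 366]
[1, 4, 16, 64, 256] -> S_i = 1*4^i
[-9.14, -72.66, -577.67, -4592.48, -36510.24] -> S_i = -9.14*7.95^i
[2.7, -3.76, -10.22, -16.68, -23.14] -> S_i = 2.70 + -6.46*i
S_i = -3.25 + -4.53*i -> [-3.25, -7.78, -12.31, -16.84, -21.37]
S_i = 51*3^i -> [51, 153, 459, 1377, 4131]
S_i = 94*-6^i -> [94, -564, 3384, -20304, 121824]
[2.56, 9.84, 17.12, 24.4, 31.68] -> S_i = 2.56 + 7.28*i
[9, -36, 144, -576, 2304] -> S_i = 9*-4^i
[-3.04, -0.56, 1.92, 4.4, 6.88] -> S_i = -3.04 + 2.48*i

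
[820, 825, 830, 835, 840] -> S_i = 820 + 5*i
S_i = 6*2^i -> [6, 12, 24, 48, 96]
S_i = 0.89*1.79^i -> [0.89, 1.59, 2.85, 5.1, 9.14]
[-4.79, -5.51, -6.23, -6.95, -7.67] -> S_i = -4.79 + -0.72*i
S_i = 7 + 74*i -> [7, 81, 155, 229, 303]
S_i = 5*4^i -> [5, 20, 80, 320, 1280]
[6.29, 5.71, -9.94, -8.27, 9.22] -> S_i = Random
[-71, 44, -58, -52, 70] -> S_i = Random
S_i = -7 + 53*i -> [-7, 46, 99, 152, 205]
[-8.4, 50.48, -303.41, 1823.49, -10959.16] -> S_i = -8.40*(-6.01)^i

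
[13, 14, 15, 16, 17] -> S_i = 13 + 1*i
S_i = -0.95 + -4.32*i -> [-0.95, -5.27, -9.59, -13.91, -18.23]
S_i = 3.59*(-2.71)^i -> [3.59, -9.73, 26.37, -71.45, 193.63]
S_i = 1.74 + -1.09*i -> [1.74, 0.65, -0.44, -1.53, -2.62]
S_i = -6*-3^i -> [-6, 18, -54, 162, -486]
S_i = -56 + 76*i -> [-56, 20, 96, 172, 248]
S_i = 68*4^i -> [68, 272, 1088, 4352, 17408]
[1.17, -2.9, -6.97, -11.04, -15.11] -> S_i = 1.17 + -4.07*i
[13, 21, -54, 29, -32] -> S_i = Random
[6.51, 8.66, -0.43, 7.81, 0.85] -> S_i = Random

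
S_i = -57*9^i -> [-57, -513, -4617, -41553, -373977]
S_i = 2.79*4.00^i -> [2.79, 11.16, 44.64, 178.56, 714.24]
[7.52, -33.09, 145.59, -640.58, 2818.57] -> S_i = 7.52*(-4.40)^i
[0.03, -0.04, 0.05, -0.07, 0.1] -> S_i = 0.03*(-1.34)^i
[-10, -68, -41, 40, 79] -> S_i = Random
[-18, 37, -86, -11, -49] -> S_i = Random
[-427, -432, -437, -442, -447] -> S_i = -427 + -5*i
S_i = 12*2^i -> [12, 24, 48, 96, 192]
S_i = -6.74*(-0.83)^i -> [-6.74, 5.59, -4.64, 3.85, -3.2]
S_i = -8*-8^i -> [-8, 64, -512, 4096, -32768]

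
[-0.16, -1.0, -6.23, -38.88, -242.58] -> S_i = -0.16*6.24^i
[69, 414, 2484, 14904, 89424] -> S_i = 69*6^i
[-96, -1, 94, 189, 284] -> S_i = -96 + 95*i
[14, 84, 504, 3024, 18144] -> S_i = 14*6^i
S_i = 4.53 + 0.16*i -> [4.53, 4.69, 4.85, 5.01, 5.17]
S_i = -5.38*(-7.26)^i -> [-5.38, 39.06, -283.57, 2058.7, -14946.13]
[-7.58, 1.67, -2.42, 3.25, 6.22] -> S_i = Random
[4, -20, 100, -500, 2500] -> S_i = 4*-5^i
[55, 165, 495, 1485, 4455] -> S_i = 55*3^i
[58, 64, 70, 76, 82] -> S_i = 58 + 6*i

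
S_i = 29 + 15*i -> [29, 44, 59, 74, 89]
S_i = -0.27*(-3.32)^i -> [-0.27, 0.9, -2.98, 9.88, -32.8]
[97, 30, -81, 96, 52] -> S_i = Random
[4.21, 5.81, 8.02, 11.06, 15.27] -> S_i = 4.21*1.38^i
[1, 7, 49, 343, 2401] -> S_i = 1*7^i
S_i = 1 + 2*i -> [1, 3, 5, 7, 9]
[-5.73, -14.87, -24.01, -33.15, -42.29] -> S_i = -5.73 + -9.14*i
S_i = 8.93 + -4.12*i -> [8.93, 4.81, 0.69, -3.43, -7.55]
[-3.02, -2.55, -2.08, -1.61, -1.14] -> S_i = -3.02 + 0.47*i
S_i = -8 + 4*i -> [-8, -4, 0, 4, 8]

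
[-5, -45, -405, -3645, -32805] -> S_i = -5*9^i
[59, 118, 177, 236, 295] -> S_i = 59 + 59*i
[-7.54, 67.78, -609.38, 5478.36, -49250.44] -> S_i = -7.54*(-8.99)^i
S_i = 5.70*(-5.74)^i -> [5.7, -32.72, 187.8, -1077.98, 6187.6]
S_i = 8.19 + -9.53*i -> [8.19, -1.34, -10.87, -20.4, -29.93]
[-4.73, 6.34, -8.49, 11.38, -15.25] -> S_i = -4.73*(-1.34)^i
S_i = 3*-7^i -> [3, -21, 147, -1029, 7203]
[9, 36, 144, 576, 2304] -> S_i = 9*4^i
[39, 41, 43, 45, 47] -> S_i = 39 + 2*i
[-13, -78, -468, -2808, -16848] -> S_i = -13*6^i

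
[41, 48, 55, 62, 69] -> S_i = 41 + 7*i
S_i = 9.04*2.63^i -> [9.04, 23.78, 62.53, 164.45, 432.51]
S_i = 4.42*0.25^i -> [4.42, 1.1, 0.28, 0.07, 0.02]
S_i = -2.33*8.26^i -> [-2.33, -19.25, -158.97, -1313.09, -10846.16]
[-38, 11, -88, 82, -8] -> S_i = Random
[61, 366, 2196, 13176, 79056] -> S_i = 61*6^i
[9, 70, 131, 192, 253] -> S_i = 9 + 61*i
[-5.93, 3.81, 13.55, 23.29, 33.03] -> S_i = -5.93 + 9.74*i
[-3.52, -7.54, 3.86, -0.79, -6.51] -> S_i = Random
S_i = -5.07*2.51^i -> [-5.07, -12.73, -31.94, -80.17, -201.23]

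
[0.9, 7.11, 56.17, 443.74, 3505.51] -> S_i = 0.90*7.90^i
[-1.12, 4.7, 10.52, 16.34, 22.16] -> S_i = -1.12 + 5.82*i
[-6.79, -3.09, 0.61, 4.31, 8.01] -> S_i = -6.79 + 3.70*i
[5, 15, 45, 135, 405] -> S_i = 5*3^i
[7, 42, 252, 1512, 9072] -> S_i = 7*6^i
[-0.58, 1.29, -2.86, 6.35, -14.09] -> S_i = -0.58*(-2.22)^i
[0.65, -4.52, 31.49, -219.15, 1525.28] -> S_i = 0.65*(-6.96)^i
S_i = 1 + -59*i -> [1, -58, -117, -176, -235]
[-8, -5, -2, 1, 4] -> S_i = -8 + 3*i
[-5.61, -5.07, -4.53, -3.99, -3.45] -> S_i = -5.61 + 0.54*i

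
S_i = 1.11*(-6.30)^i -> [1.11, -6.99, 44.06, -277.55, 1748.58]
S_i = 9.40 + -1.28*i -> [9.4, 8.12, 6.84, 5.56, 4.28]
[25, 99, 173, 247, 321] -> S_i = 25 + 74*i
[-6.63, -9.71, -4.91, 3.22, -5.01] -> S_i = Random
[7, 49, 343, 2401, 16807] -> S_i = 7*7^i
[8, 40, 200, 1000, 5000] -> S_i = 8*5^i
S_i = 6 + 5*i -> [6, 11, 16, 21, 26]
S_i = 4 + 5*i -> [4, 9, 14, 19, 24]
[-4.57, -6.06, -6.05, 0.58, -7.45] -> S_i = Random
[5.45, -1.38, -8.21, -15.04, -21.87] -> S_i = 5.45 + -6.83*i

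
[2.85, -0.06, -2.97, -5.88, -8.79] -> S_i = 2.85 + -2.91*i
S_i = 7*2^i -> [7, 14, 28, 56, 112]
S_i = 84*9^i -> [84, 756, 6804, 61236, 551124]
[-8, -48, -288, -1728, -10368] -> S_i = -8*6^i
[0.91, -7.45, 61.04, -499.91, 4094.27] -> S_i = 0.91*(-8.19)^i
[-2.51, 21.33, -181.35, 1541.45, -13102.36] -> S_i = -2.51*(-8.50)^i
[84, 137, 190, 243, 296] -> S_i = 84 + 53*i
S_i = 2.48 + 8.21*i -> [2.48, 10.69, 18.9, 27.11, 35.32]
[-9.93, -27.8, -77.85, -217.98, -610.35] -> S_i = -9.93*2.80^i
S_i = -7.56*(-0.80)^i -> [-7.56, 6.05, -4.84, 3.87, -3.1]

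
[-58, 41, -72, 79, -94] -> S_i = Random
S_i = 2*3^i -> [2, 6, 18, 54, 162]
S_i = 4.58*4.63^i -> [4.58, 21.21, 98.18, 454.58, 2104.7]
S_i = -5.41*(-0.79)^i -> [-5.41, 4.27, -3.38, 2.67, -2.11]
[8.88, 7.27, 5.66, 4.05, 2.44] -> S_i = 8.88 + -1.61*i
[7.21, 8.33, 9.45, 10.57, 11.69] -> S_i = 7.21 + 1.12*i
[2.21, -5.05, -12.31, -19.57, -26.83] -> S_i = 2.21 + -7.26*i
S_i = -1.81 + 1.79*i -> [-1.81, -0.02, 1.77, 3.56, 5.35]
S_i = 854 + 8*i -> [854, 862, 870, 878, 886]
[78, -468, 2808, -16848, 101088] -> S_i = 78*-6^i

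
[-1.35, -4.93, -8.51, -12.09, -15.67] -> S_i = -1.35 + -3.58*i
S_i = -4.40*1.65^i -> [-4.4, -7.26, -11.98, -19.77, -32.61]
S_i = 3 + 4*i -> [3, 7, 11, 15, 19]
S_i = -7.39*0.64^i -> [-7.39, -4.73, -3.03, -1.94, -1.24]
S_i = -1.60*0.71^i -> [-1.6, -1.14, -0.81, -0.57, -0.41]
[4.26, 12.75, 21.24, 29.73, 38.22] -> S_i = 4.26 + 8.49*i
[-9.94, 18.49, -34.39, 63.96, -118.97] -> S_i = -9.94*(-1.86)^i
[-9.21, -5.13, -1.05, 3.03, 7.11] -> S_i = -9.21 + 4.08*i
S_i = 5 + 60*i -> [5, 65, 125, 185, 245]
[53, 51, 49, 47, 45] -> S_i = 53 + -2*i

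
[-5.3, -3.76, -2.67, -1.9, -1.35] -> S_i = -5.30*0.71^i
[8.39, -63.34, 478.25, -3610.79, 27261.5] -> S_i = 8.39*(-7.55)^i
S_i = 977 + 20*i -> [977, 997, 1017, 1037, 1057]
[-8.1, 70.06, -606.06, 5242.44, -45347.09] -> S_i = -8.10*(-8.65)^i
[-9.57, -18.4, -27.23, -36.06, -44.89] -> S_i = -9.57 + -8.83*i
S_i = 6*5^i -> [6, 30, 150, 750, 3750]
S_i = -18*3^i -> [-18, -54, -162, -486, -1458]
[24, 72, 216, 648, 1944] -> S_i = 24*3^i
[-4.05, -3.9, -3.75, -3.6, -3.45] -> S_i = -4.05 + 0.15*i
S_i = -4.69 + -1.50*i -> [-4.69, -6.19, -7.69, -9.19, -10.69]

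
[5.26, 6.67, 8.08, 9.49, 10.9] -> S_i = 5.26 + 1.41*i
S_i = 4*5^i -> [4, 20, 100, 500, 2500]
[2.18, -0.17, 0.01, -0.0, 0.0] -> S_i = 2.18*(-0.08)^i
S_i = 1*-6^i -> [1, -6, 36, -216, 1296]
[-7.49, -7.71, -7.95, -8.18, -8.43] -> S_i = -7.49*1.03^i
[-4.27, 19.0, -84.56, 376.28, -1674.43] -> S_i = -4.27*(-4.45)^i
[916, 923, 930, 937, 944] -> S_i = 916 + 7*i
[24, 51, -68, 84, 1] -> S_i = Random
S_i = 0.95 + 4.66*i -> [0.95, 5.61, 10.27, 14.93, 19.59]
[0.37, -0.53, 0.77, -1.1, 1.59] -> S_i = 0.37*(-1.44)^i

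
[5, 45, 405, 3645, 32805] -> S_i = 5*9^i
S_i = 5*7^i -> [5, 35, 245, 1715, 12005]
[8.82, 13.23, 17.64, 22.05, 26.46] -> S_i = 8.82 + 4.41*i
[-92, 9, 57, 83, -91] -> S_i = Random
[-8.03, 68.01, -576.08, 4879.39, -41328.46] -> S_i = -8.03*(-8.47)^i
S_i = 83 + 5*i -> [83, 88, 93, 98, 103]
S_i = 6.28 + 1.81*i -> [6.28, 8.09, 9.9, 11.71, 13.52]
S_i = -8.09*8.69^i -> [-8.09, -70.3, -610.93, -5308.94, -46134.69]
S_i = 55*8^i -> [55, 440, 3520, 28160, 225280]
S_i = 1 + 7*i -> [1, 8, 15, 22, 29]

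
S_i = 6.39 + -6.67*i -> [6.39, -0.28, -6.95, -13.62, -20.29]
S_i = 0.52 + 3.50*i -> [0.52, 4.02, 7.52, 11.02, 14.52]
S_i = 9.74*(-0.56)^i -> [9.74, -5.45, 3.05, -1.71, 0.96]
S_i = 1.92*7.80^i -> [1.92, 14.98, 116.81, 911.14, 7106.89]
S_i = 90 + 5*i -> [90, 95, 100, 105, 110]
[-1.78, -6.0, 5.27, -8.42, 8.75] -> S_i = Random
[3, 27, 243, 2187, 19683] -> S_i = 3*9^i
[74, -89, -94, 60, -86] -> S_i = Random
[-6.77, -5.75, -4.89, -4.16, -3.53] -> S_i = -6.77*0.85^i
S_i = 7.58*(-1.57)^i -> [7.58, -11.9, 18.68, -29.33, 46.05]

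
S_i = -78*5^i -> [-78, -390, -1950, -9750, -48750]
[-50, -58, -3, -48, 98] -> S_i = Random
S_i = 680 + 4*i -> [680, 684, 688, 692, 696]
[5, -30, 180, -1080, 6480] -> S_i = 5*-6^i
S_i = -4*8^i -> [-4, -32, -256, -2048, -16384]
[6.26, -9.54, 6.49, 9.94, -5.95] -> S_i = Random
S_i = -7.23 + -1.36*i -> [-7.23, -8.59, -9.95, -11.31, -12.67]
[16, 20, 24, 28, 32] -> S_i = 16 + 4*i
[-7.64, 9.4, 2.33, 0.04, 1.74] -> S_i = Random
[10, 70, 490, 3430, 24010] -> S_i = 10*7^i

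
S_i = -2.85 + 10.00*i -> [-2.85, 7.15, 17.15, 27.15, 37.15]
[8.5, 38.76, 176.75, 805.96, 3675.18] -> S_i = 8.50*4.56^i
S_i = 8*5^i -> [8, 40, 200, 1000, 5000]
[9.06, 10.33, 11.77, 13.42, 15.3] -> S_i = 9.06*1.14^i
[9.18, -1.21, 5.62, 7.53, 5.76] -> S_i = Random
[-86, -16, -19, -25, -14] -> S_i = Random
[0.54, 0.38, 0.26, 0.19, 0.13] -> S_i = 0.54*0.70^i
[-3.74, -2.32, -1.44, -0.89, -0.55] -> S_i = -3.74*0.62^i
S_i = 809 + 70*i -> [809, 879, 949, 1019, 1089]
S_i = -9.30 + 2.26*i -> [-9.3, -7.04, -4.78, -2.52, -0.26]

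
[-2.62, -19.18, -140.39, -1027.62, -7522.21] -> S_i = -2.62*7.32^i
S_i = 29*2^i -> [29, 58, 116, 232, 464]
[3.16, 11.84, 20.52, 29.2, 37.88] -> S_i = 3.16 + 8.68*i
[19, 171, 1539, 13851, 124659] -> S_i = 19*9^i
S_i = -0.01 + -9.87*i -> [-0.01, -9.88, -19.75, -29.62, -39.49]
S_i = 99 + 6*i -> [99, 105, 111, 117, 123]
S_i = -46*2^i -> [-46, -92, -184, -368, -736]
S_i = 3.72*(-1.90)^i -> [3.72, -7.07, 13.43, -25.52, 48.48]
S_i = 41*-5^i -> [41, -205, 1025, -5125, 25625]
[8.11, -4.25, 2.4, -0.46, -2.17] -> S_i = Random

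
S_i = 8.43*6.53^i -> [8.43, 55.05, 359.46, 2347.29, 15327.82]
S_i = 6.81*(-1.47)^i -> [6.81, -10.01, 14.72, -21.63, 31.8]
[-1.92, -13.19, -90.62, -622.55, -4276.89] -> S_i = -1.92*6.87^i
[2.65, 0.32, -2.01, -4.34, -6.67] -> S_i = 2.65 + -2.33*i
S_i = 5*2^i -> [5, 10, 20, 40, 80]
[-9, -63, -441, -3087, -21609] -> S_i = -9*7^i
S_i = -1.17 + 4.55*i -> [-1.17, 3.38, 7.93, 12.48, 17.03]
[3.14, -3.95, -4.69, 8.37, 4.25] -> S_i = Random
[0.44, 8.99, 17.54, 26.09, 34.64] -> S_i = 0.44 + 8.55*i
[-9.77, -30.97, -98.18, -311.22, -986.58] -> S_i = -9.77*3.17^i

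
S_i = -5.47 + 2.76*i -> [-5.47, -2.71, 0.05, 2.81, 5.57]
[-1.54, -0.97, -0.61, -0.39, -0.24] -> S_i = -1.54*0.63^i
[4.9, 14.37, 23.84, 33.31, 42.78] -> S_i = 4.90 + 9.47*i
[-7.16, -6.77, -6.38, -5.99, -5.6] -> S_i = -7.16 + 0.39*i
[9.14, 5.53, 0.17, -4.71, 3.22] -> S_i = Random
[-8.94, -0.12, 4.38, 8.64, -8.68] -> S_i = Random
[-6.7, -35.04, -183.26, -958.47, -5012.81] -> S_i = -6.70*5.23^i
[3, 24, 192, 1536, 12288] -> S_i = 3*8^i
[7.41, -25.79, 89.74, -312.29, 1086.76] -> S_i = 7.41*(-3.48)^i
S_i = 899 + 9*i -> [899, 908, 917, 926, 935]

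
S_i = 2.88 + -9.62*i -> [2.88, -6.74, -16.36, -25.98, -35.6]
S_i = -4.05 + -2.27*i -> [-4.05, -6.32, -8.59, -10.86, -13.13]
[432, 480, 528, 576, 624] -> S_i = 432 + 48*i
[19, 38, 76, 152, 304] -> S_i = 19*2^i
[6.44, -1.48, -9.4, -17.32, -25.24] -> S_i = 6.44 + -7.92*i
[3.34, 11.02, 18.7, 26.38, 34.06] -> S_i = 3.34 + 7.68*i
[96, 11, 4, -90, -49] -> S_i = Random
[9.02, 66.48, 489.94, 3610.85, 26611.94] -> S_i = 9.02*7.37^i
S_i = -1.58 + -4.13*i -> [-1.58, -5.71, -9.84, -13.97, -18.1]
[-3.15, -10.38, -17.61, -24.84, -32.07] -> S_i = -3.15 + -7.23*i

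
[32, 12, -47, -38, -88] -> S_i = Random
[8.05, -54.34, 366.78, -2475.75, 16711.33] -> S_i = 8.05*(-6.75)^i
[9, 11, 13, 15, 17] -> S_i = 9 + 2*i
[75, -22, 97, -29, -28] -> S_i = Random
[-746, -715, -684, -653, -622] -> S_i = -746 + 31*i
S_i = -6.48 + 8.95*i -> [-6.48, 2.47, 11.42, 20.37, 29.32]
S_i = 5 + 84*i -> [5, 89, 173, 257, 341]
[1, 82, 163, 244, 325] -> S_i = 1 + 81*i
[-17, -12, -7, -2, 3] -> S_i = -17 + 5*i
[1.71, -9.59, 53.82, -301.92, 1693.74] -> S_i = 1.71*(-5.61)^i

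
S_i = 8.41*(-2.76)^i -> [8.41, -23.21, 64.06, -176.82, 488.01]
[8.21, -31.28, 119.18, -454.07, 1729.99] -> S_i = 8.21*(-3.81)^i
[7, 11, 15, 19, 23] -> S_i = 7 + 4*i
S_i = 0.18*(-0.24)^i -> [0.18, -0.04, 0.01, -0.0, 0.0]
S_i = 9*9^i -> [9, 81, 729, 6561, 59049]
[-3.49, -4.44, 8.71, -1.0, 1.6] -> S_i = Random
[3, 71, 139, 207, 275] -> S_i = 3 + 68*i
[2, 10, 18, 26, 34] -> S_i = 2 + 8*i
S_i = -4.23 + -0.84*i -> [-4.23, -5.07, -5.91, -6.75, -7.59]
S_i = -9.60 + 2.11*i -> [-9.6, -7.49, -5.38, -3.27, -1.16]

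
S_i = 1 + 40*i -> [1, 41, 81, 121, 161]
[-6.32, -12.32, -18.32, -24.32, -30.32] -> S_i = -6.32 + -6.00*i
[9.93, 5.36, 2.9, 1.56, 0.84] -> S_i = 9.93*0.54^i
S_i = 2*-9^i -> [2, -18, 162, -1458, 13122]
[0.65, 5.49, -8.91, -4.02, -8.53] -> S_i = Random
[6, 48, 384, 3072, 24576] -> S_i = 6*8^i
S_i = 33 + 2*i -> [33, 35, 37, 39, 41]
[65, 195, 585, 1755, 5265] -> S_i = 65*3^i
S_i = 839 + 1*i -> [839, 840, 841, 842, 843]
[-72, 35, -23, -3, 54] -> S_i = Random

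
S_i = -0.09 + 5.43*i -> [-0.09, 5.34, 10.77, 16.2, 21.63]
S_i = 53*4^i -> [53, 212, 848, 3392, 13568]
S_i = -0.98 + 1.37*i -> [-0.98, 0.39, 1.76, 3.13, 4.5]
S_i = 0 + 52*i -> [0, 52, 104, 156, 208]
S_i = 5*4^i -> [5, 20, 80, 320, 1280]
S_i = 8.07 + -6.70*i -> [8.07, 1.37, -5.33, -12.03, -18.73]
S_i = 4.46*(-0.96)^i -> [4.46, -4.28, 4.11, -3.95, 3.79]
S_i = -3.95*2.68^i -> [-3.95, -10.59, -28.37, -76.03, -203.77]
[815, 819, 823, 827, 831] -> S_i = 815 + 4*i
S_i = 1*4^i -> [1, 4, 16, 64, 256]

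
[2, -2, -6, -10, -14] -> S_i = 2 + -4*i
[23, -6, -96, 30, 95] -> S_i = Random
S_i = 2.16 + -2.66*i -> [2.16, -0.5, -3.16, -5.82, -8.48]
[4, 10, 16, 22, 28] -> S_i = 4 + 6*i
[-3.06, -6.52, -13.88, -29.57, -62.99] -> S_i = -3.06*2.13^i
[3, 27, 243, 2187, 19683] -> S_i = 3*9^i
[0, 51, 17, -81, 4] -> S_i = Random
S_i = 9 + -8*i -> [9, 1, -7, -15, -23]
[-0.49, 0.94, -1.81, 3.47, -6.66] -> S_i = -0.49*(-1.92)^i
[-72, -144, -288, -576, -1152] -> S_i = -72*2^i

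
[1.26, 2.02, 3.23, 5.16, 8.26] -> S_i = 1.26*1.60^i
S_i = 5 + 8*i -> [5, 13, 21, 29, 37]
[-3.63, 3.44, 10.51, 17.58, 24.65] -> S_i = -3.63 + 7.07*i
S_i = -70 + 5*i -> [-70, -65, -60, -55, -50]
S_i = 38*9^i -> [38, 342, 3078, 27702, 249318]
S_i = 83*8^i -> [83, 664, 5312, 42496, 339968]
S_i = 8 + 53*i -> [8, 61, 114, 167, 220]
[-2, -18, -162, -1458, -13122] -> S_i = -2*9^i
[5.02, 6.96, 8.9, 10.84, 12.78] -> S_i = 5.02 + 1.94*i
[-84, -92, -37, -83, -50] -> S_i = Random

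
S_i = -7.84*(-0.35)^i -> [-7.84, 2.74, -0.96, 0.34, -0.12]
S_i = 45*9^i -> [45, 405, 3645, 32805, 295245]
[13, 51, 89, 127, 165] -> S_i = 13 + 38*i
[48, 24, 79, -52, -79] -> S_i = Random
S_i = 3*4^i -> [3, 12, 48, 192, 768]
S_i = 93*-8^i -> [93, -744, 5952, -47616, 380928]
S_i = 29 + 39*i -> [29, 68, 107, 146, 185]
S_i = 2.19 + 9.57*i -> [2.19, 11.76, 21.33, 30.9, 40.47]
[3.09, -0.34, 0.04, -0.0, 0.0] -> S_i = 3.09*(-0.11)^i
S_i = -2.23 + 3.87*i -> [-2.23, 1.64, 5.51, 9.38, 13.25]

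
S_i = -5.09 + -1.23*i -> [-5.09, -6.32, -7.55, -8.78, -10.01]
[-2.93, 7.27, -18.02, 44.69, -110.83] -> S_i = -2.93*(-2.48)^i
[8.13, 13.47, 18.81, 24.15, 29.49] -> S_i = 8.13 + 5.34*i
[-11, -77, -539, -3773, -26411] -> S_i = -11*7^i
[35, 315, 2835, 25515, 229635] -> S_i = 35*9^i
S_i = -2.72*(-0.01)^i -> [-2.72, 0.03, -0.0, 0.0, -0.0]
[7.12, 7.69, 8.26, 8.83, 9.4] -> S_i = 7.12 + 0.57*i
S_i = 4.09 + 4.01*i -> [4.09, 8.1, 12.11, 16.12, 20.13]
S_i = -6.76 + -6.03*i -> [-6.76, -12.79, -18.82, -24.85, -30.88]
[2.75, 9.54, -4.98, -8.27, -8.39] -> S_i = Random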